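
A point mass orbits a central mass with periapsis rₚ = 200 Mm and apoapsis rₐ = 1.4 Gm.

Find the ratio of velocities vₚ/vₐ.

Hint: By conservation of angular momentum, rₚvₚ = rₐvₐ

Convert to SI: rₚ = 200 Mm = 2e+08 m; rₐ = 1.4 Gm = 1.4e+09 m.
Conservation of angular momentum gives rₚvₚ = rₐvₐ, so vₚ/vₐ = rₐ/rₚ.
vₚ/vₐ = 1.4e+09 / 2e+08 ≈ 7.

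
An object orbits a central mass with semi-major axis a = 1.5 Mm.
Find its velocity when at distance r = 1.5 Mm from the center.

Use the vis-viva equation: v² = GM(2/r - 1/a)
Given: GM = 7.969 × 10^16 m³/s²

Convert to SI: a = 1.5 Mm = 1.5e+06 m; r = 1.5 Mm = 1.5e+06 m.
Vis-viva: v = √(GM · (2/r − 1/a)).
2/r − 1/a = 2/1.5e+06 − 1/1.5e+06 = 6.66667e-07 m⁻¹.
v = √(7.969e+16 · 6.66667e-07) m/s ≈ 2.305e+05 m/s = 230.5 km/s.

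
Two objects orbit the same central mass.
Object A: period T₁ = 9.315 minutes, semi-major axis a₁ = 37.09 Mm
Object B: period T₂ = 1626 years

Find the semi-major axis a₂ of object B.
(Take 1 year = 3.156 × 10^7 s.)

Convert to SI: T₁ = 9.315 minutes = 558.9 s; a₁ = 37.09 Mm = 3.709e+07 m; T₂ = 1626 years = 5.13166e+10 s.
Kepler's third law: (T₁/T₂)² = (a₁/a₂)³ ⇒ a₂ = a₁ · (T₂/T₁)^(2/3).
T₂/T₁ = 5.13166e+10 / 558.9 = 9.18171e+07.
a₂ = 3.709e+07 · (9.18171e+07)^(2/3) m ≈ 7.549e+12 m = 7.549 Tm.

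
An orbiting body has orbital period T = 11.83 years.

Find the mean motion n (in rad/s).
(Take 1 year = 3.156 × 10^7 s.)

Convert to SI: T = 11.83 years = 3.73355e+08 s.
n = 2π / T.
n = 2π / 3.73355e+08 s ≈ 1.683e-08 rad/s.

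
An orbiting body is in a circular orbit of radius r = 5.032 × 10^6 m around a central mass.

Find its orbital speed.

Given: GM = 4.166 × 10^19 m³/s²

For a circular orbit, gravity supplies the centripetal force, so v = √(GM / r).
v = √(4.166e+19 / 5.032e+06) m/s ≈ 2.877e+06 m/s = 2877 km/s.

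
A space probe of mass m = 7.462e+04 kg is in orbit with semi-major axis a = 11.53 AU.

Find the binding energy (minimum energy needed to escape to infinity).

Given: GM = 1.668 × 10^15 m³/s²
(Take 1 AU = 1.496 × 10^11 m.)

Convert to SI: a = 11.53 AU = 1.72489e+12 m.
Total orbital energy is E = −GMm/(2a); binding energy is E_bind = −E = GMm/(2a).
E_bind = 1.668e+15 · 7.462e+04 / (2 · 1.72489e+12) J ≈ 3.608e+07 J = 36.08 MJ.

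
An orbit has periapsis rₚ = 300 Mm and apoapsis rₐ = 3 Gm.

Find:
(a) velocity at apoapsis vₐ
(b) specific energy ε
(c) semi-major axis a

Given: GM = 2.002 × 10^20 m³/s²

Convert to SI: rₚ = 300 Mm = 3e+08 m; rₐ = 3 Gm = 3e+09 m.
(a) With a = (rₚ + rₐ)/2 = 1.65e+09 m, vₐ = √(GM (2/rₐ − 1/a)) = √(2.002e+20 · (2/3e+09 − 1/1.65e+09)) m/s ≈ 1.102e+05 m/s
(b) With a = (rₚ + rₐ)/2 = 1.65e+09 m, ε = −GM/(2a) = −2.002e+20/(2 · 1.65e+09) J/kg ≈ -6.067e+10 J/kg
(c) a = (rₚ + rₐ)/2 = (3e+08 + 3e+09)/2 ≈ 1.65e+09 m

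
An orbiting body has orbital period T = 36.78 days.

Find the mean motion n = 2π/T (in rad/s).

Convert to SI: T = 36.78 days = 3.17779e+06 s.
n = 2π / T.
n = 2π / 3.17779e+06 s ≈ 1.977e-06 rad/s.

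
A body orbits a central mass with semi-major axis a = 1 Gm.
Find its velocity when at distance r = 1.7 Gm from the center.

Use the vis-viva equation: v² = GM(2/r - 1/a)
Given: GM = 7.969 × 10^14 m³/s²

Convert to SI: a = 1 Gm = 1e+09 m; r = 1.7 Gm = 1.7e+09 m.
Vis-viva: v = √(GM · (2/r − 1/a)).
2/r − 1/a = 2/1.7e+09 − 1/1e+09 = 1.76471e-10 m⁻¹.
v = √(7.969e+14 · 1.76471e-10) m/s ≈ 375 m/s = 375 m/s.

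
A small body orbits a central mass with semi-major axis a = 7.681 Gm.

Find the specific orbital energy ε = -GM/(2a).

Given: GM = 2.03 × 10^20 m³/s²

Convert to SI: a = 7.681 Gm = 7.681e+09 m.
ε = −GM / (2a).
ε = −2.03e+20 / (2 · 7.681e+09) J/kg ≈ -1.321e+10 J/kg = -13.21 GJ/kg.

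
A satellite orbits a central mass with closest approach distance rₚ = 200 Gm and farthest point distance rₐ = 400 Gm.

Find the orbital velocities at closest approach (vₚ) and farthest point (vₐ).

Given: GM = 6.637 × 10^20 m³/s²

Convert to SI: rₚ = 200 Gm = 2e+11 m; rₐ = 400 Gm = 4e+11 m.
Use the vis-viva equation v² = GM(2/r − 1/a) with a = (rₚ + rₐ)/2 = (2e+11 + 4e+11)/2 = 3e+11 m.
vₚ = √(GM · (2/rₚ − 1/a)) = √(6.637e+20 · (2/2e+11 − 1/3e+11)) m/s ≈ 6.652e+04 m/s = 66.52 km/s.
vₐ = √(GM · (2/rₐ − 1/a)) = √(6.637e+20 · (2/4e+11 − 1/3e+11)) m/s ≈ 3.326e+04 m/s = 33.26 km/s.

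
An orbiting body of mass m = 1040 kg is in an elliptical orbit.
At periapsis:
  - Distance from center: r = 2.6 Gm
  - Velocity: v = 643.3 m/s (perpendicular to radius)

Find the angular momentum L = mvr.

Convert to SI: r = 2.6 Gm = 2.6e+09 m.
Since v is perpendicular to r, L = m · v · r.
L = 1040 · 643.3 · 2.6e+09 kg·m²/s ≈ 1.739e+15 kg·m²/s.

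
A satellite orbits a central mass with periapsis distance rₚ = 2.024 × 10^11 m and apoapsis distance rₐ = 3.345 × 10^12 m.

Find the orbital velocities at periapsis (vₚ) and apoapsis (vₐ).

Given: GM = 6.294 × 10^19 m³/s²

Use the vis-viva equation v² = GM(2/r − 1/a) with a = (rₚ + rₐ)/2 = (2.024e+11 + 3.345e+12)/2 = 1.7737e+12 m.
vₚ = √(GM · (2/rₚ − 1/a)) = √(6.294e+19 · (2/2.024e+11 − 1/1.7737e+12)) m/s ≈ 2.422e+04 m/s = 24.22 km/s.
vₐ = √(GM · (2/rₐ − 1/a)) = √(6.294e+19 · (2/3.345e+12 − 1/1.7737e+12)) m/s ≈ 1465 m/s = 1.465 km/s.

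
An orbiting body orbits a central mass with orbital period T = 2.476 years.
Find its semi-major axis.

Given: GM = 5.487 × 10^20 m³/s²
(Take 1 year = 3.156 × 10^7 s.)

Convert to SI: T = 2.476 years = 7.81426e+07 s.
Invert Kepler's third law: a = (GM · T² / (4π²))^(1/3).
Substituting T = 7.81426e+07 s and GM = 5.487e+20 m³/s²:
a = (5.487e+20 · (7.81426e+07)² / (4π²))^(1/3) m
a ≈ 4.395e+11 m = 439.5 Gm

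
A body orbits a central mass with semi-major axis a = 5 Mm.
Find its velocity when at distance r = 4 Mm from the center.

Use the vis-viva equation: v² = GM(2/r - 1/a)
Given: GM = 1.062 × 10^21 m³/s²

Convert to SI: a = 5 Mm = 5e+06 m; r = 4 Mm = 4e+06 m.
Vis-viva: v = √(GM · (2/r − 1/a)).
2/r − 1/a = 2/4e+06 − 1/5e+06 = 3e-07 m⁻¹.
v = √(1.062e+21 · 3e-07) m/s ≈ 1.785e+07 m/s = 1.785e+04 km/s.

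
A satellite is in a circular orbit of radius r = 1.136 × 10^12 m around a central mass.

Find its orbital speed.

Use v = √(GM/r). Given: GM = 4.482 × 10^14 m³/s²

For a circular orbit, gravity supplies the centripetal force, so v = √(GM / r).
v = √(4.482e+14 / 1.136e+12) m/s ≈ 19.86 m/s = 19.86 m/s.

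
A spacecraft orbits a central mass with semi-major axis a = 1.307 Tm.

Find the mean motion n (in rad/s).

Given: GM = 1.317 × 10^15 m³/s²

Convert to SI: a = 1.307 Tm = 1.307e+12 m.
n = √(GM / a³).
n = √(1.317e+15 / (1.307e+12)³) rad/s ≈ 2.429e-11 rad/s.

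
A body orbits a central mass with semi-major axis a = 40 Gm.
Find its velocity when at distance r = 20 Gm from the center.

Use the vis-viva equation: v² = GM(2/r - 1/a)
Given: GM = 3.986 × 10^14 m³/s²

Convert to SI: a = 40 Gm = 4e+10 m; r = 20 Gm = 2e+10 m.
Vis-viva: v = √(GM · (2/r − 1/a)).
2/r − 1/a = 2/2e+10 − 1/4e+10 = 7.5e-11 m⁻¹.
v = √(3.986e+14 · 7.5e-11) m/s ≈ 172.9 m/s = 172.9 m/s.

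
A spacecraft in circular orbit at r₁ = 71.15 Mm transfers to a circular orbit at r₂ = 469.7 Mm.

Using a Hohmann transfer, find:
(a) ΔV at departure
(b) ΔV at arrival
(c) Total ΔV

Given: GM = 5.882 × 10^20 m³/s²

Convert to SI: r₁ = 71.15 Mm = 7.115e+07 m; r₂ = 469.7 Mm = 4.697e+08 m.
Transfer semi-major axis: a_t = (r₁ + r₂)/2 = (7.115e+07 + 4.697e+08)/2 = 2.70425e+08 m.
Circular speeds: v₁ = √(GM/r₁) = 2.87525e+06 m/s, v₂ = √(GM/r₂) = 1.11906e+06 m/s.
Transfer speeds (vis-viva v² = GM(2/r − 1/a_t)): v₁ᵗ = 3.78933e+06 m/s, v₂ᵗ = 574006 m/s.
(a) ΔV₁ = |v₁ᵗ − v₁| ≈ 9.141e+05 m/s = 914.1 km/s.
(b) ΔV₂ = |v₂ − v₂ᵗ| ≈ 5.451e+05 m/s = 545.1 km/s.
(c) ΔV_total = ΔV₁ + ΔV₂ ≈ 1.459e+06 m/s = 1459 km/s.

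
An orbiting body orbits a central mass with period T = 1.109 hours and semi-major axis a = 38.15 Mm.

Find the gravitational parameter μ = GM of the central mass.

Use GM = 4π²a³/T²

Convert to SI: T = 1.109 hours = 3992.4 s; a = 38.15 Mm = 3.815e+07 m.
GM = 4π² · a³ / T².
GM = 4π² · (3.815e+07)³ / (3992.4)² m³/s² ≈ 1.375e+17 m³/s² = 1.375 × 10^17 m³/s².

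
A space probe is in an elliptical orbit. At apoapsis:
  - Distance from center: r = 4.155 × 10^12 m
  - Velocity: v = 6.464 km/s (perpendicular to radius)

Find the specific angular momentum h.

Convert to SI: v = 6.464 km/s = 6464 m/s.
With v perpendicular to r, h = r · v.
h = 4.155e+12 · 6464 m²/s ≈ 2.686e+16 m²/s.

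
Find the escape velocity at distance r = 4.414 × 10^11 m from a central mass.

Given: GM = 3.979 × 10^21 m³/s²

Escape velocity comes from setting total energy to zero: ½v² − GM/r = 0 ⇒ v_esc = √(2GM / r).
v_esc = √(2 · 3.979e+21 / 4.414e+11) m/s ≈ 1.343e+05 m/s = 134.3 km/s.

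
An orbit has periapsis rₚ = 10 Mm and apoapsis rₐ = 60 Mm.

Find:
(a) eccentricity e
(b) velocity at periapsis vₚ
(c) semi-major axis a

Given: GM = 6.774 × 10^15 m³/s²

Convert to SI: rₚ = 10 Mm = 1e+07 m; rₐ = 60 Mm = 6e+07 m.
(a) e = (rₐ − rₚ)/(rₐ + rₚ) = (6e+07 − 1e+07)/(6e+07 + 1e+07) ≈ 0.7143
(b) With a = (rₚ + rₐ)/2 = 3.5e+07 m, vₚ = √(GM (2/rₚ − 1/a)) = √(6.774e+15 · (2/1e+07 − 1/3.5e+07)) m/s ≈ 3.408e+04 m/s
(c) a = (rₚ + rₐ)/2 = (1e+07 + 6e+07)/2 ≈ 3.5e+07 m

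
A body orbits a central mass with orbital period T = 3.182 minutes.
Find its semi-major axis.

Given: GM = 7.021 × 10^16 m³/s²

Convert to SI: T = 3.182 minutes = 190.92 s.
Invert Kepler's third law: a = (GM · T² / (4π²))^(1/3).
Substituting T = 190.92 s and GM = 7.021e+16 m³/s²:
a = (7.021e+16 · (190.92)² / (4π²))^(1/3) m
a ≈ 4.017e+06 m = 4.017 Mm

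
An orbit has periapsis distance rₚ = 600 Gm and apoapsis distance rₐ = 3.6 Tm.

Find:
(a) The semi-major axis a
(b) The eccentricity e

Convert to SI: rₚ = 600 Gm = 6e+11 m; rₐ = 3.6 Tm = 3.6e+12 m.
(a) a = (rₚ + rₐ) / 2 = (6e+11 + 3.6e+12) / 2 ≈ 2.1e+12 m = 2.1 Tm.
(b) e = (rₐ − rₚ) / (rₐ + rₚ) = (3.6e+12 − 6e+11) / (3.6e+12 + 6e+11) ≈ 0.7143.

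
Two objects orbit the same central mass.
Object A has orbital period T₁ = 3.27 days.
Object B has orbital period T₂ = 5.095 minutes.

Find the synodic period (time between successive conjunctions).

Convert to SI: T₁ = 3.27 days = 282528 s; T₂ = 5.095 minutes = 305.7 s.
T_syn = |T₁ · T₂ / (T₁ − T₂)|.
T_syn = |282528 · 305.7 / (282528 − 305.7)| s ≈ 306 s = 5.101 minutes.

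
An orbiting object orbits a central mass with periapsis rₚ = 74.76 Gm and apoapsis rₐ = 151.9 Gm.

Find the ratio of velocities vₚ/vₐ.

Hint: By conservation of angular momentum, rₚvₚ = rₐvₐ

Convert to SI: rₚ = 74.76 Gm = 7.476e+10 m; rₐ = 151.9 Gm = 1.519e+11 m.
Conservation of angular momentum gives rₚvₚ = rₐvₐ, so vₚ/vₐ = rₐ/rₚ.
vₚ/vₐ = 1.519e+11 / 7.476e+10 ≈ 2.032.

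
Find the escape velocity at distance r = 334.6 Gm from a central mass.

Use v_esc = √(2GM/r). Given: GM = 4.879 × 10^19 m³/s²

Convert to SI: r = 334.6 Gm = 3.346e+11 m.
Escape velocity comes from setting total energy to zero: ½v² − GM/r = 0 ⇒ v_esc = √(2GM / r).
v_esc = √(2 · 4.879e+19 / 3.346e+11) m/s ≈ 1.708e+04 m/s = 17.08 km/s.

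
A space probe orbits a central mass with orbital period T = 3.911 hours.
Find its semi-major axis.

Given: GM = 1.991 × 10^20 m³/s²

Convert to SI: T = 3.911 hours = 14079.6 s.
Invert Kepler's third law: a = (GM · T² / (4π²))^(1/3).
Substituting T = 14079.6 s and GM = 1.991e+20 m³/s²:
a = (1.991e+20 · (14079.6)² / (4π²))^(1/3) m
a ≈ 9.999e+08 m = 999.9 Mm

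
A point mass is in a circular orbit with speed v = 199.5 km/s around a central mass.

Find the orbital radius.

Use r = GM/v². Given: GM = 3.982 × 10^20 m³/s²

Convert to SI: v = 199.5 km/s = 199500 m/s.
For a circular orbit, v² = GM / r, so r = GM / v².
r = 3.982e+20 / (199500)² m ≈ 1e+10 m = 10 Gm.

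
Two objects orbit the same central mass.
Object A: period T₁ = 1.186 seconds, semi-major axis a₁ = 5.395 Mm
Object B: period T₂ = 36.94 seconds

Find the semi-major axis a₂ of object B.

Convert to SI: a₁ = 5.395 Mm = 5.395e+06 m.
Kepler's third law: (T₁/T₂)² = (a₁/a₂)³ ⇒ a₂ = a₁ · (T₂/T₁)^(2/3).
T₂/T₁ = 36.94 / 1.186 = 31.1467.
a₂ = 5.395e+06 · (31.1467)^(2/3) m ≈ 5.341e+07 m = 53.41 Mm.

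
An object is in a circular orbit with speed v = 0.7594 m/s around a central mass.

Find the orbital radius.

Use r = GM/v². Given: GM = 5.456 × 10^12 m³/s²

For a circular orbit, v² = GM / r, so r = GM / v².
r = 5.456e+12 / (0.7594)² m ≈ 9.461e+12 m = 9.461 Tm.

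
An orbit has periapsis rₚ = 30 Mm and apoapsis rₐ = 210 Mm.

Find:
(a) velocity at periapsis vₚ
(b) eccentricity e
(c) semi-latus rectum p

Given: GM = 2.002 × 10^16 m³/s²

Convert to SI: rₚ = 30 Mm = 3e+07 m; rₐ = 210 Mm = 2.1e+08 m.
(a) With a = (rₚ + rₐ)/2 = 1.2e+08 m, vₚ = √(GM (2/rₚ − 1/a)) = √(2.002e+16 · (2/3e+07 − 1/1.2e+08)) m/s ≈ 3.417e+04 m/s
(b) e = (rₐ − rₚ)/(rₐ + rₚ) = (2.1e+08 − 3e+07)/(2.1e+08 + 3e+07) ≈ 0.75
(c) From a = (rₚ + rₐ)/2 = 1.2e+08 m and e = (rₐ − rₚ)/(rₐ + rₚ) = 0.75, p = a(1 − e²) = 1.2e+08 · (1 − (0.75)²) ≈ 5.25e+07 m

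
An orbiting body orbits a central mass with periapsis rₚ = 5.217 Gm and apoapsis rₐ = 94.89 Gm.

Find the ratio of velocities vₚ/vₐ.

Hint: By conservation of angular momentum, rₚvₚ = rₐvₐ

Convert to SI: rₚ = 5.217 Gm = 5.217e+09 m; rₐ = 94.89 Gm = 9.489e+10 m.
Conservation of angular momentum gives rₚvₚ = rₐvₐ, so vₚ/vₐ = rₐ/rₚ.
vₚ/vₐ = 9.489e+10 / 5.217e+09 ≈ 18.19.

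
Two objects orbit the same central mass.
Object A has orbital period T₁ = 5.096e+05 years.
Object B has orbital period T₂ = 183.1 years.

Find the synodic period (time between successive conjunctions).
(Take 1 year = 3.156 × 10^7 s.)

Convert to SI: T₁ = 5.096e+05 years = 1.6083e+13 s; T₂ = 183.1 years = 5.77864e+09 s.
T_syn = |T₁ · T₂ / (T₁ − T₂)|.
T_syn = |1.6083e+13 · 5.77864e+09 / (1.6083e+13 − 5.77864e+09)| s ≈ 5.781e+09 s = 183.2 years.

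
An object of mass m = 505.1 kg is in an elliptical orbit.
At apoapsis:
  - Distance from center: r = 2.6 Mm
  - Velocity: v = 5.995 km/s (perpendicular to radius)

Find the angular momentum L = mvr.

Convert to SI: r = 2.6 Mm = 2.6e+06 m; v = 5.995 km/s = 5995 m/s.
Since v is perpendicular to r, L = m · v · r.
L = 505.1 · 5995 · 2.6e+06 kg·m²/s ≈ 7.873e+12 kg·m²/s.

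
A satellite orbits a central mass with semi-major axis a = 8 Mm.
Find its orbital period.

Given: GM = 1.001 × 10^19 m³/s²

Convert to SI: a = 8 Mm = 8e+06 m.
Kepler's third law: T = 2π √(a³ / GM).
Substituting a = 8e+06 m and GM = 1.001e+19 m³/s²:
T = 2π √((8e+06)³ / 1.001e+19) s
T ≈ 44.94 s = 44.94 seconds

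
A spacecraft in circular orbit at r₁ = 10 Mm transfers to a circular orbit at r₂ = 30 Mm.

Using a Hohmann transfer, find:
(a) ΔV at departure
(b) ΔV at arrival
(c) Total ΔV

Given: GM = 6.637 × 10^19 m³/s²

Convert to SI: r₁ = 10 Mm = 1e+07 m; r₂ = 30 Mm = 3e+07 m.
Transfer semi-major axis: a_t = (r₁ + r₂)/2 = (1e+07 + 3e+07)/2 = 2e+07 m.
Circular speeds: v₁ = √(GM/r₁) = 2.57624e+06 m/s, v₂ = √(GM/r₂) = 1.48739e+06 m/s.
Transfer speeds (vis-viva v² = GM(2/r − 1/a_t)): v₁ᵗ = 3.15523e+06 m/s, v₂ᵗ = 1.05174e+06 m/s.
(a) ΔV₁ = |v₁ᵗ − v₁| ≈ 5.79e+05 m/s = 579 km/s.
(b) ΔV₂ = |v₂ − v₂ᵗ| ≈ 4.356e+05 m/s = 435.6 km/s.
(c) ΔV_total = ΔV₁ + ΔV₂ ≈ 1.015e+06 m/s = 1015 km/s.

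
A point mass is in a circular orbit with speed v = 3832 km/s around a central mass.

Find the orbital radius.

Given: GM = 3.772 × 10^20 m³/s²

Convert to SI: v = 3832 km/s = 3.832e+06 m/s.
For a circular orbit, v² = GM / r, so r = GM / v².
r = 3.772e+20 / (3.832e+06)² m ≈ 2.569e+07 m = 25.69 Mm.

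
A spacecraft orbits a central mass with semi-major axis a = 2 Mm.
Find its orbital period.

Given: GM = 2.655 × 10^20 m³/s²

Convert to SI: a = 2 Mm = 2e+06 m.
Kepler's third law: T = 2π √(a³ / GM).
Substituting a = 2e+06 m and GM = 2.655e+20 m³/s²:
T = 2π √((2e+06)³ / 2.655e+20) s
T ≈ 1.091 s = 1.091 seconds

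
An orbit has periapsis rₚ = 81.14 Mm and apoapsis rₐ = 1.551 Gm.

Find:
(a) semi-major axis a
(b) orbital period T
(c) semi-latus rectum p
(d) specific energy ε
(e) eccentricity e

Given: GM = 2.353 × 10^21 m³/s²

Convert to SI: rₚ = 81.14 Mm = 8.114e+07 m; rₐ = 1.551 Gm = 1.551e+09 m.
(a) a = (rₚ + rₐ)/2 = (8.114e+07 + 1.551e+09)/2 ≈ 8.161e+08 m
(b) With a = (rₚ + rₐ)/2 = 8.1607e+08 m, T = 2π √(a³/GM) = 2π √((8.1607e+08)³/2.353e+21) s ≈ 3020 s
(c) From a = (rₚ + rₐ)/2 = 8.1607e+08 m and e = (rₐ − rₚ)/(rₐ + rₚ) = 0.900572, p = a(1 − e²) = 8.1607e+08 · (1 − (0.900572)²) ≈ 1.542e+08 m
(d) With a = (rₚ + rₐ)/2 = 8.1607e+08 m, ε = −GM/(2a) = −2.353e+21/(2 · 8.1607e+08) J/kg ≈ -1.442e+12 J/kg
(e) e = (rₐ − rₚ)/(rₐ + rₚ) = (1.551e+09 − 8.114e+07)/(1.551e+09 + 8.114e+07) ≈ 0.9006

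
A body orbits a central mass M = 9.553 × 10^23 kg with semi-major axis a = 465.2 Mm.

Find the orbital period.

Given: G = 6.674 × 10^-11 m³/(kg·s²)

Convert to SI: a = 465.2 Mm = 4.652e+08 m.
GM = G · M = 6.674e-11 · 9.553e+23 = 6.37567e+13 m³/s².
Kepler's third law: T = 2π √(a³ / GM).
Substituting a = 4.652e+08 m and GM = 6.37567e+13 m³/s²:
T = 2π √((4.652e+08)³ / 6.37567e+13) s
T ≈ 7.895e+06 s = 91.38 days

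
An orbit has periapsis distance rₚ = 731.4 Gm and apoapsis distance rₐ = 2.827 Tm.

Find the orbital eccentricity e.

Convert to SI: rₚ = 731.4 Gm = 7.314e+11 m; rₐ = 2.827 Tm = 2.827e+12 m.
e = (rₐ − rₚ) / (rₐ + rₚ).
e = (2.827e+12 − 7.314e+11) / (2.827e+12 + 7.314e+11) = 2.0956e+12 / 3.5584e+12 ≈ 0.5889.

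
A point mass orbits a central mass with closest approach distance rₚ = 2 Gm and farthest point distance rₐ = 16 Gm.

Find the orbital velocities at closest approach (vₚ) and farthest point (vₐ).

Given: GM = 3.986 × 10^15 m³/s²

Convert to SI: rₚ = 2 Gm = 2e+09 m; rₐ = 16 Gm = 1.6e+10 m.
Use the vis-viva equation v² = GM(2/r − 1/a) with a = (rₚ + rₐ)/2 = (2e+09 + 1.6e+10)/2 = 9e+09 m.
vₚ = √(GM · (2/rₚ − 1/a)) = √(3.986e+15 · (2/2e+09 − 1/9e+09)) m/s ≈ 1882 m/s = 1.882 km/s.
vₐ = √(GM · (2/rₐ − 1/a)) = √(3.986e+15 · (2/1.6e+10 − 1/9e+09)) m/s ≈ 235.3 m/s = 235.3 m/s.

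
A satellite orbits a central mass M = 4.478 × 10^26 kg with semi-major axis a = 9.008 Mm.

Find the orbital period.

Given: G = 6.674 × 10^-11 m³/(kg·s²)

Convert to SI: a = 9.008 Mm = 9.008e+06 m.
GM = G · M = 6.674e-11 · 4.478e+26 = 2.98862e+16 m³/s².
Kepler's third law: T = 2π √(a³ / GM).
Substituting a = 9.008e+06 m and GM = 2.98862e+16 m³/s²:
T = 2π √((9.008e+06)³ / 2.98862e+16) s
T ≈ 982.6 s = 16.38 minutes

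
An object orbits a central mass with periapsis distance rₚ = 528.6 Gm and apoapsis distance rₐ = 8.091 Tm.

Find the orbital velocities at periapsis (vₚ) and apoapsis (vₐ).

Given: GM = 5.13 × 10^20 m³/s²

Convert to SI: rₚ = 528.6 Gm = 5.286e+11 m; rₐ = 8.091 Tm = 8.091e+12 m.
Use the vis-viva equation v² = GM(2/r − 1/a) with a = (rₚ + rₐ)/2 = (5.286e+11 + 8.091e+12)/2 = 4.3098e+12 m.
vₚ = √(GM · (2/rₚ − 1/a)) = √(5.13e+20 · (2/5.286e+11 − 1/4.3098e+12)) m/s ≈ 4.268e+04 m/s = 42.68 km/s.
vₐ = √(GM · (2/rₐ − 1/a)) = √(5.13e+20 · (2/8.091e+12 − 1/4.3098e+12)) m/s ≈ 2789 m/s = 2.789 km/s.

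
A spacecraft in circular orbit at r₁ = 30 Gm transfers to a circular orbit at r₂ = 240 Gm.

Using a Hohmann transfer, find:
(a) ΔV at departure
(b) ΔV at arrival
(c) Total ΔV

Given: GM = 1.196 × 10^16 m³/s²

Convert to SI: r₁ = 30 Gm = 3e+10 m; r₂ = 240 Gm = 2.4e+11 m.
Transfer semi-major axis: a_t = (r₁ + r₂)/2 = (3e+10 + 2.4e+11)/2 = 1.35e+11 m.
Circular speeds: v₁ = √(GM/r₁) = 631.401 m/s, v₂ = √(GM/r₂) = 223.234 m/s.
Transfer speeds (vis-viva v² = GM(2/r − 1/a_t)): v₁ᵗ = 841.867 m/s, v₂ᵗ = 105.233 m/s.
(a) ΔV₁ = |v₁ᵗ − v₁| ≈ 210.5 m/s = 210.5 m/s.
(b) ΔV₂ = |v₂ − v₂ᵗ| ≈ 118 m/s = 118 m/s.
(c) ΔV_total = ΔV₁ + ΔV₂ ≈ 328.5 m/s = 328.5 m/s.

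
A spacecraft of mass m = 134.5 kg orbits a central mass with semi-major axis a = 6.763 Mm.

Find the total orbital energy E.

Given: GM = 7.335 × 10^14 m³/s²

Convert to SI: a = 6.763 Mm = 6.763e+06 m.
E = −GMm / (2a).
E = −7.335e+14 · 134.5 / (2 · 6.763e+06) J ≈ -7.294e+09 J = -7.294 GJ.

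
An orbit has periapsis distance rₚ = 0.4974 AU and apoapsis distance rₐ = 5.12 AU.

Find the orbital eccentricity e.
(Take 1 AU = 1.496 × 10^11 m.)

Convert to SI: rₚ = 0.4974 AU = 7.4411e+10 m; rₐ = 5.12 AU = 7.65952e+11 m.
e = (rₐ − rₚ) / (rₐ + rₚ).
e = (7.65952e+11 − 7.4411e+10) / (7.65952e+11 + 7.4411e+10) = 6.91541e+11 / 8.40363e+11 ≈ 0.8229.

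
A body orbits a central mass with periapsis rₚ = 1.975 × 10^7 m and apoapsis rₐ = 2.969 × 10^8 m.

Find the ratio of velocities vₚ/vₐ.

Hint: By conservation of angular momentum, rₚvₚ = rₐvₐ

Conservation of angular momentum gives rₚvₚ = rₐvₐ, so vₚ/vₐ = rₐ/rₚ.
vₚ/vₐ = 2.969e+08 / 1.975e+07 ≈ 15.03.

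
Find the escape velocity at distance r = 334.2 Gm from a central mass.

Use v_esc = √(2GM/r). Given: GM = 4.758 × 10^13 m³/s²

Convert to SI: r = 334.2 Gm = 3.342e+11 m.
Escape velocity comes from setting total energy to zero: ½v² − GM/r = 0 ⇒ v_esc = √(2GM / r).
v_esc = √(2 · 4.758e+13 / 3.342e+11) m/s ≈ 16.87 m/s = 16.87 m/s.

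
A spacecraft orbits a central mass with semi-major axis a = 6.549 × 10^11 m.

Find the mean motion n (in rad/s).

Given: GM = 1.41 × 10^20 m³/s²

n = √(GM / a³).
n = √(1.41e+20 / (6.549e+11)³) rad/s ≈ 2.241e-08 rad/s.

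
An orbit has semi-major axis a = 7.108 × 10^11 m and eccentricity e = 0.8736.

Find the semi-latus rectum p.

p = a (1 − e²).
p = 7.108e+11 · (1 − (0.8736)²) = 7.108e+11 · 0.236823 ≈ 1.683e+11 m = 1.683 × 10^11 m.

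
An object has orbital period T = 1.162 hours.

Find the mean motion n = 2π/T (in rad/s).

Convert to SI: T = 1.162 hours = 4183.2 s.
n = 2π / T.
n = 2π / 4183.2 s ≈ 0.001502 rad/s.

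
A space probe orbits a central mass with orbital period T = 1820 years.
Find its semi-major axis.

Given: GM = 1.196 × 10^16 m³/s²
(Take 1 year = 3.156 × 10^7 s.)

Convert to SI: T = 1820 years = 5.74392e+10 s.
Invert Kepler's third law: a = (GM · T² / (4π²))^(1/3).
Substituting T = 5.74392e+10 s and GM = 1.196e+16 m³/s²:
a = (1.196e+16 · (5.74392e+10)² / (4π²))^(1/3) m
a ≈ 9.998e+11 m = 999.8 Gm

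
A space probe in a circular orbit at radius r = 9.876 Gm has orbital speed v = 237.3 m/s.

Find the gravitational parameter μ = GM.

Convert to SI: r = 9.876 Gm = 9.876e+09 m.
For a circular orbit v² = GM/r, so GM = v² · r.
GM = (237.3)² · 9.876e+09 m³/s² ≈ 5.561e+14 m³/s² = 5.561 × 10^14 m³/s².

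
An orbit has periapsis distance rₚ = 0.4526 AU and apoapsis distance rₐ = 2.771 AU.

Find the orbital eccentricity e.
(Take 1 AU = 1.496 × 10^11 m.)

Convert to SI: rₚ = 0.4526 AU = 6.7709e+10 m; rₐ = 2.771 AU = 4.14542e+11 m.
e = (rₐ − rₚ) / (rₐ + rₚ).
e = (4.14542e+11 − 6.7709e+10) / (4.14542e+11 + 6.7709e+10) = 3.46833e+11 / 4.82251e+11 ≈ 0.7192.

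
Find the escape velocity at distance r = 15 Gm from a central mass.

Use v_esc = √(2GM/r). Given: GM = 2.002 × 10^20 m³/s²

Convert to SI: r = 15 Gm = 1.5e+10 m.
Escape velocity comes from setting total energy to zero: ½v² − GM/r = 0 ⇒ v_esc = √(2GM / r).
v_esc = √(2 · 2.002e+20 / 1.5e+10) m/s ≈ 1.634e+05 m/s = 163.4 km/s.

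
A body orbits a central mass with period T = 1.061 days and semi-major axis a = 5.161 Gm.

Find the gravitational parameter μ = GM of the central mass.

Convert to SI: T = 1.061 days = 91670.4 s; a = 5.161 Gm = 5.161e+09 m.
GM = 4π² · a³ / T².
GM = 4π² · (5.161e+09)³ / (91670.4)² m³/s² ≈ 6.458e+20 m³/s² = 6.458 × 10^20 m³/s².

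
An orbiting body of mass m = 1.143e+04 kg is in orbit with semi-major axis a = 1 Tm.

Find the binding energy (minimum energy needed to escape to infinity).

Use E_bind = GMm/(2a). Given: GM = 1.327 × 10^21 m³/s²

Convert to SI: a = 1 Tm = 1e+12 m.
Total orbital energy is E = −GMm/(2a); binding energy is E_bind = −E = GMm/(2a).
E_bind = 1.327e+21 · 1.143e+04 / (2 · 1e+12) J ≈ 7.584e+12 J = 7.584 TJ.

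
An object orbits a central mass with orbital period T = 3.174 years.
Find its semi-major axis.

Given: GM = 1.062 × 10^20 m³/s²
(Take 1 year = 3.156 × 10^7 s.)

Convert to SI: T = 3.174 years = 1.00171e+08 s.
Invert Kepler's third law: a = (GM · T² / (4π²))^(1/3).
Substituting T = 1.00171e+08 s and GM = 1.062e+20 m³/s²:
a = (1.062e+20 · (1.00171e+08)² / (4π²))^(1/3) m
a ≈ 3e+11 m = 300 Gm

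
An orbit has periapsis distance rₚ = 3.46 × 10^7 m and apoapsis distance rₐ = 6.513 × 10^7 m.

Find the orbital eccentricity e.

e = (rₐ − rₚ) / (rₐ + rₚ).
e = (6.513e+07 − 3.46e+07) / (6.513e+07 + 3.46e+07) = 3.053e+07 / 9.973e+07 ≈ 0.3061.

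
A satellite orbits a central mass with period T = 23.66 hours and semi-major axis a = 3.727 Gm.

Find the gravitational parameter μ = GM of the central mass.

Convert to SI: T = 23.66 hours = 85176 s; a = 3.727 Gm = 3.727e+09 m.
GM = 4π² · a³ / T².
GM = 4π² · (3.727e+09)³ / (85176)² m³/s² ≈ 2.817e+20 m³/s² = 2.817 × 10^20 m³/s².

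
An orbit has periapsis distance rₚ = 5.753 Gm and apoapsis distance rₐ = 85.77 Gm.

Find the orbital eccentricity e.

Convert to SI: rₚ = 5.753 Gm = 5.753e+09 m; rₐ = 85.77 Gm = 8.577e+10 m.
e = (rₐ − rₚ) / (rₐ + rₚ).
e = (8.577e+10 − 5.753e+09) / (8.577e+10 + 5.753e+09) = 8.0017e+10 / 9.1523e+10 ≈ 0.8743.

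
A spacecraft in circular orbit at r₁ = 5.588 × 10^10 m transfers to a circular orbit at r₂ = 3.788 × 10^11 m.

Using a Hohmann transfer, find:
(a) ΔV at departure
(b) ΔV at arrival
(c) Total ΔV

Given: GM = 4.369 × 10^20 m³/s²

Transfer semi-major axis: a_t = (r₁ + r₂)/2 = (5.588e+10 + 3.788e+11)/2 = 2.1734e+11 m.
Circular speeds: v₁ = √(GM/r₁) = 88422.5 m/s, v₂ = √(GM/r₂) = 33961.4 m/s.
Transfer speeds (vis-viva v² = GM(2/r − 1/a_t)): v₁ᵗ = 116734 m/s, v₂ᵗ = 17220.4 m/s.
(a) ΔV₁ = |v₁ᵗ − v₁| ≈ 2.831e+04 m/s = 28.31 km/s.
(b) ΔV₂ = |v₂ − v₂ᵗ| ≈ 1.674e+04 m/s = 16.74 km/s.
(c) ΔV_total = ΔV₁ + ΔV₂ ≈ 4.505e+04 m/s = 45.05 km/s.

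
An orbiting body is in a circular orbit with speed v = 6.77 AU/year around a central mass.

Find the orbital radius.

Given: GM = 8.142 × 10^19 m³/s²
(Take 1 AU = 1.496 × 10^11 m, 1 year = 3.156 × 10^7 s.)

Convert to SI: v = 6.77 AU/year = 32091 m/s.
For a circular orbit, v² = GM / r, so r = GM / v².
r = 8.142e+19 / (32091)² m ≈ 7.906e+10 m = 0.5285 AU.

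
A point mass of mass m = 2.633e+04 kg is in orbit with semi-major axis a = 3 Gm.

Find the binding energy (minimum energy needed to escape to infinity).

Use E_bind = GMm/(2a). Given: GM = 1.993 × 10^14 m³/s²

Convert to SI: a = 3 Gm = 3e+09 m.
Total orbital energy is E = −GMm/(2a); binding energy is E_bind = −E = GMm/(2a).
E_bind = 1.993e+14 · 2.633e+04 / (2 · 3e+09) J ≈ 8.746e+08 J = 874.6 MJ.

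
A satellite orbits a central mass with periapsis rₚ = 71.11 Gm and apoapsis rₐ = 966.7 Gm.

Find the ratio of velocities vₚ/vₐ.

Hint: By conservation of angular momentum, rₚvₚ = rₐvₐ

Convert to SI: rₚ = 71.11 Gm = 7.111e+10 m; rₐ = 966.7 Gm = 9.667e+11 m.
Conservation of angular momentum gives rₚvₚ = rₐvₐ, so vₚ/vₐ = rₐ/rₚ.
vₚ/vₐ = 9.667e+11 / 7.111e+10 ≈ 13.59.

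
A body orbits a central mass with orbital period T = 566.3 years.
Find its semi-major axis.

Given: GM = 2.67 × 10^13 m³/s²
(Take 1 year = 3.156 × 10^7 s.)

Convert to SI: T = 566.3 years = 1.78724e+10 s.
Invert Kepler's third law: a = (GM · T² / (4π²))^(1/3).
Substituting T = 1.78724e+10 s and GM = 2.67e+13 m³/s²:
a = (2.67e+13 · (1.78724e+10)² / (4π²))^(1/3) m
a ≈ 6e+10 m = 60 Gm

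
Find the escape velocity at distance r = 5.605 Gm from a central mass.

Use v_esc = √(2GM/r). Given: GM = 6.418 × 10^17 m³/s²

Convert to SI: r = 5.605 Gm = 5.605e+09 m.
Escape velocity comes from setting total energy to zero: ½v² − GM/r = 0 ⇒ v_esc = √(2GM / r).
v_esc = √(2 · 6.418e+17 / 5.605e+09) m/s ≈ 1.513e+04 m/s = 15.13 km/s.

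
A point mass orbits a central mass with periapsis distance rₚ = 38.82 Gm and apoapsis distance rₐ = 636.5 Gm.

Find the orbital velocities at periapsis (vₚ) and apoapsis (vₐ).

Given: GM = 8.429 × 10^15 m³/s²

Convert to SI: rₚ = 38.82 Gm = 3.882e+10 m; rₐ = 636.5 Gm = 6.365e+11 m.
Use the vis-viva equation v² = GM(2/r − 1/a) with a = (rₚ + rₐ)/2 = (3.882e+10 + 6.365e+11)/2 = 3.3766e+11 m.
vₚ = √(GM · (2/rₚ − 1/a)) = √(8.429e+15 · (2/3.882e+10 − 1/3.3766e+11)) m/s ≈ 639.8 m/s = 639.8 m/s.
vₐ = √(GM · (2/rₐ − 1/a)) = √(8.429e+15 · (2/6.365e+11 − 1/3.3766e+11)) m/s ≈ 39.02 m/s = 39.02 m/s.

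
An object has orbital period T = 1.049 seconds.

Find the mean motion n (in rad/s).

n = 2π / T.
n = 2π / 1.049 s ≈ 5.99 rad/s.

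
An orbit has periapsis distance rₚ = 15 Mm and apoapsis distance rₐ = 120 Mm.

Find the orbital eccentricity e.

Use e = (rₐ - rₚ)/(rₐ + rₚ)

Convert to SI: rₚ = 15 Mm = 1.5e+07 m; rₐ = 120 Mm = 1.2e+08 m.
e = (rₐ − rₚ) / (rₐ + rₚ).
e = (1.2e+08 − 1.5e+07) / (1.2e+08 + 1.5e+07) = 1.05e+08 / 1.35e+08 ≈ 0.7778.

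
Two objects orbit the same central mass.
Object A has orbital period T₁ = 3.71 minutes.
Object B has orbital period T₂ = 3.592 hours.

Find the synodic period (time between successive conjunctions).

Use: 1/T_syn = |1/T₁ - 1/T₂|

Convert to SI: T₁ = 3.71 minutes = 222.6 s; T₂ = 3.592 hours = 12931.2 s.
T_syn = |T₁ · T₂ / (T₁ − T₂)|.
T_syn = |222.6 · 12931.2 / (222.6 − 12931.2)| s ≈ 226.5 s = 3.775 minutes.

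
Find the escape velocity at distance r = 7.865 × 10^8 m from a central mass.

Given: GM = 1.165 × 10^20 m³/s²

Escape velocity comes from setting total energy to zero: ½v² − GM/r = 0 ⇒ v_esc = √(2GM / r).
v_esc = √(2 · 1.165e+20 / 7.865e+08) m/s ≈ 5.443e+05 m/s = 544.3 km/s.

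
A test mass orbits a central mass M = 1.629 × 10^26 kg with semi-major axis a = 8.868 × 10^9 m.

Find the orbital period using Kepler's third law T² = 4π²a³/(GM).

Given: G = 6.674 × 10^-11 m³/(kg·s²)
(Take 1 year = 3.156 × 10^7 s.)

GM = G · M = 6.674e-11 · 1.629e+26 = 1.08719e+16 m³/s².
Kepler's third law: T = 2π √(a³ / GM).
Substituting a = 8.868e+09 m and GM = 1.08719e+16 m³/s²:
T = 2π √((8.868e+09)³ / 1.08719e+16) s
T ≈ 5.032e+07 s = 1.595 years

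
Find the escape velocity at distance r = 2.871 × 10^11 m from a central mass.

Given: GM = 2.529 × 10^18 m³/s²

Escape velocity comes from setting total energy to zero: ½v² − GM/r = 0 ⇒ v_esc = √(2GM / r).
v_esc = √(2 · 2.529e+18 / 2.871e+11) m/s ≈ 4197 m/s = 4.197 km/s.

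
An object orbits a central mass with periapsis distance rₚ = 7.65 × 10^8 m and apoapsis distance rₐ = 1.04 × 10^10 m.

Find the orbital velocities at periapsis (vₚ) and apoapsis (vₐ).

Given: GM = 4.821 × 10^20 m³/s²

Use the vis-viva equation v² = GM(2/r − 1/a) with a = (rₚ + rₐ)/2 = (7.65e+08 + 1.04e+10)/2 = 5.5825e+09 m.
vₚ = √(GM · (2/rₚ − 1/a)) = √(4.821e+20 · (2/7.65e+08 − 1/5.5825e+09)) m/s ≈ 1.084e+06 m/s = 1084 km/s.
vₐ = √(GM · (2/rₐ − 1/a)) = √(4.821e+20 · (2/1.04e+10 − 1/5.5825e+09)) m/s ≈ 7.97e+04 m/s = 79.7 km/s.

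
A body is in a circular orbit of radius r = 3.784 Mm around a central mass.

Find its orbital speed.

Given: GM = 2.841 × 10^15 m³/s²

Convert to SI: r = 3.784 Mm = 3.784e+06 m.
For a circular orbit, gravity supplies the centripetal force, so v = √(GM / r).
v = √(2.841e+15 / 3.784e+06) m/s ≈ 2.74e+04 m/s = 27.4 km/s.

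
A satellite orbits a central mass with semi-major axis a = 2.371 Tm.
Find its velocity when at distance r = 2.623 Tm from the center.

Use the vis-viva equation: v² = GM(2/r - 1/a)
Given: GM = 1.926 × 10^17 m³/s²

Convert to SI: a = 2.371 Tm = 2.371e+12 m; r = 2.623 Tm = 2.623e+12 m.
Vis-viva: v = √(GM · (2/r − 1/a)).
2/r − 1/a = 2/2.623e+12 − 1/2.371e+12 = 3.40723e-13 m⁻¹.
v = √(1.926e+17 · 3.40723e-13) m/s ≈ 256.2 m/s = 256.2 m/s.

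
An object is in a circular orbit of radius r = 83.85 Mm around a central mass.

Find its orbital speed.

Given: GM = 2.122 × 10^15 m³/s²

Convert to SI: r = 83.85 Mm = 8.385e+07 m.
For a circular orbit, gravity supplies the centripetal force, so v = √(GM / r).
v = √(2.122e+15 / 8.385e+07) m/s ≈ 5031 m/s = 5.031 km/s.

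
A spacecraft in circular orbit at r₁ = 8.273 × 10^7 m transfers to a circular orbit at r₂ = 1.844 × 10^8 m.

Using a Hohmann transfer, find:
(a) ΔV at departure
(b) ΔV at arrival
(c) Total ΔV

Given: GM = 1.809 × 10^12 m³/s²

Transfer semi-major axis: a_t = (r₁ + r₂)/2 = (8.273e+07 + 1.844e+08)/2 = 1.33565e+08 m.
Circular speeds: v₁ = √(GM/r₁) = 147.873 m/s, v₂ = √(GM/r₂) = 99.0464 m/s.
Transfer speeds (vis-viva v² = GM(2/r − 1/a_t)): v₁ᵗ = 173.749 m/s, v₂ᵗ = 77.9514 m/s.
(a) ΔV₁ = |v₁ᵗ − v₁| ≈ 25.88 m/s = 25.88 m/s.
(b) ΔV₂ = |v₂ − v₂ᵗ| ≈ 21.1 m/s = 21.1 m/s.
(c) ΔV_total = ΔV₁ + ΔV₂ ≈ 46.97 m/s = 46.97 m/s.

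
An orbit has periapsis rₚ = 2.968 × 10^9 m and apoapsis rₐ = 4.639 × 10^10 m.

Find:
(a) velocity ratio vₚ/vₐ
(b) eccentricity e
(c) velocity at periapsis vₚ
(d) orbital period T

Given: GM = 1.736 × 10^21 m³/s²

(a) Conservation of angular momentum (rₚvₚ = rₐvₐ) gives vₚ/vₐ = rₐ/rₚ = 4.639e+10/2.968e+09 ≈ 15.63
(b) e = (rₐ − rₚ)/(rₐ + rₚ) = (4.639e+10 − 2.968e+09)/(4.639e+10 + 2.968e+09) ≈ 0.8797
(c) With a = (rₚ + rₐ)/2 = 2.4679e+10 m, vₚ = √(GM (2/rₚ − 1/a)) = √(1.736e+21 · (2/2.968e+09 − 1/2.4679e+10)) m/s ≈ 1.049e+06 m/s
(d) With a = (rₚ + rₐ)/2 = 2.4679e+10 m, T = 2π √(a³/GM) = 2π √((2.4679e+10)³/1.736e+21) s ≈ 5.847e+05 s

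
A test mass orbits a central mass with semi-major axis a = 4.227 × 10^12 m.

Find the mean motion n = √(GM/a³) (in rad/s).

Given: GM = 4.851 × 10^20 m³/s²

n = √(GM / a³).
n = √(4.851e+20 / (4.227e+12)³) rad/s ≈ 2.534e-09 rad/s.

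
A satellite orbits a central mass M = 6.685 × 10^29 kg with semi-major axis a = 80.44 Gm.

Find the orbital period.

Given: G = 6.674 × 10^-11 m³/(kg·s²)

Convert to SI: a = 80.44 Gm = 8.044e+10 m.
GM = G · M = 6.674e-11 · 6.685e+29 = 4.46157e+19 m³/s².
Kepler's third law: T = 2π √(a³ / GM).
Substituting a = 8.044e+10 m and GM = 4.46157e+19 m³/s²:
T = 2π √((8.044e+10)³ / 4.46157e+19) s
T ≈ 2.146e+07 s = 248.4 days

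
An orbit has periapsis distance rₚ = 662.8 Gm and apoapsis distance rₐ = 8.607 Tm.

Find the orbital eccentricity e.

Convert to SI: rₚ = 662.8 Gm = 6.628e+11 m; rₐ = 8.607 Tm = 8.607e+12 m.
e = (rₐ − rₚ) / (rₐ + rₚ).
e = (8.607e+12 − 6.628e+11) / (8.607e+12 + 6.628e+11) = 7.9442e+12 / 9.2698e+12 ≈ 0.857.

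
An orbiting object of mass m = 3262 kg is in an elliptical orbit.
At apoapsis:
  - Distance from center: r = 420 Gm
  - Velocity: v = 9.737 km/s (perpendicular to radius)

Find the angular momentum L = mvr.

Convert to SI: r = 420 Gm = 4.2e+11 m; v = 9.737 km/s = 9737 m/s.
Since v is perpendicular to r, L = m · v · r.
L = 3262 · 9737 · 4.2e+11 kg·m²/s ≈ 1.334e+19 kg·m²/s.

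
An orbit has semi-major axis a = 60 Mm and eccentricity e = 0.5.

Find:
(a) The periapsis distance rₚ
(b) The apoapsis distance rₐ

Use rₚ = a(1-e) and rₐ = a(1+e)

Convert to SI: a = 60 Mm = 6e+07 m.
(a) rₚ = a(1 − e) = 6e+07 · (1 − 0.5) = 6e+07 · 0.5 ≈ 3e+07 m = 30 Mm.
(b) rₐ = a(1 + e) = 6e+07 · (1 + 0.5) = 6e+07 · 1.5 ≈ 9e+07 m = 90 Mm.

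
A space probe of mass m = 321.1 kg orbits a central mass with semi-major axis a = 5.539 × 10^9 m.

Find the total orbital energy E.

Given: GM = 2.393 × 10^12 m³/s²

E = −GMm / (2a).
E = −2.393e+12 · 321.1 / (2 · 5.539e+09) J ≈ -6.936e+04 J = -69.36 kJ.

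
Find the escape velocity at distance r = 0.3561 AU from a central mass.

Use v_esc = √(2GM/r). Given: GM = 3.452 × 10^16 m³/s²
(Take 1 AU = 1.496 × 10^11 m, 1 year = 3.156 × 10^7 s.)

Convert to SI: r = 0.3561 AU = 5.32726e+10 m.
Escape velocity comes from setting total energy to zero: ½v² − GM/r = 0 ⇒ v_esc = √(2GM / r).
v_esc = √(2 · 3.452e+16 / 5.32726e+10) m/s ≈ 1138 m/s = 0.2402 AU/year.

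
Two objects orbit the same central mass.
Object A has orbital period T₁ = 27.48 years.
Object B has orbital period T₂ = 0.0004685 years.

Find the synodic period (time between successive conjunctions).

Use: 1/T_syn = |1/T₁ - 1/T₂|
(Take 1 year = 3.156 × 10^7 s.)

Convert to SI: T₁ = 27.48 years = 8.67269e+08 s; T₂ = 0.0004685 years = 14785.9 s.
T_syn = |T₁ · T₂ / (T₁ − T₂)|.
T_syn = |8.67269e+08 · 14785.9 / (8.67269e+08 − 14785.9)| s ≈ 1.479e+04 s = 0.0004685 years.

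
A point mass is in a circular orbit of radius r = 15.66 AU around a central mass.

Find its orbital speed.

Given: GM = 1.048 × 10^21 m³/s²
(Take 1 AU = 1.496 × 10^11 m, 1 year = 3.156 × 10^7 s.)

Convert to SI: r = 15.66 AU = 2.34274e+12 m.
For a circular orbit, gravity supplies the centripetal force, so v = √(GM / r).
v = √(1.048e+21 / 2.34274e+12) m/s ≈ 2.115e+04 m/s = 4.462 AU/year.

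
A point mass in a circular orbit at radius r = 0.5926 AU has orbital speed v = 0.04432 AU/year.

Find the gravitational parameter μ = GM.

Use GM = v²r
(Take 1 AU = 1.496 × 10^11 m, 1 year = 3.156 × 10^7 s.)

Convert to SI: r = 0.5926 AU = 8.8653e+10 m; v = 0.04432 AU/year = 210.085 m/s.
For a circular orbit v² = GM/r, so GM = v² · r.
GM = (210.085)² · 8.8653e+10 m³/s² ≈ 3.913e+15 m³/s² = 3.913 × 10^15 m³/s².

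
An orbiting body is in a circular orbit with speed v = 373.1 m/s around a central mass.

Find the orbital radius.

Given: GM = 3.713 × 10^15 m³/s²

For a circular orbit, v² = GM / r, so r = GM / v².
r = 3.713e+15 / (373.1)² m ≈ 2.667e+10 m = 2.667 × 10^10 m.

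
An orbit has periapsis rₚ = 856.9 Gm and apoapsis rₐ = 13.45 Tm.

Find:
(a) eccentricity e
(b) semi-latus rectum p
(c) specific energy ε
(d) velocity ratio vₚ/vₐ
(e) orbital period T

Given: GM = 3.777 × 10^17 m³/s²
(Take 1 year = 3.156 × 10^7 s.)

Convert to SI: rₚ = 856.9 Gm = 8.569e+11 m; rₐ = 13.45 Tm = 1.345e+13 m.
(a) e = (rₐ − rₚ)/(rₐ + rₚ) = (1.345e+13 − 8.569e+11)/(1.345e+13 + 8.569e+11) ≈ 0.8802
(b) From a = (rₚ + rₐ)/2 = 7.15345e+12 m and e = (rₐ − rₚ)/(rₐ + rₚ) = 0.880212, p = a(1 − e²) = 7.15345e+12 · (1 − (0.880212)²) ≈ 1.611e+12 m
(c) With a = (rₚ + rₐ)/2 = 7.15345e+12 m, ε = −GM/(2a) = −3.777e+17/(2 · 7.15345e+12) J/kg ≈ -2.64e+04 J/kg
(d) Conservation of angular momentum (rₚvₚ = rₐvₐ) gives vₚ/vₐ = rₐ/rₚ = 1.345e+13/8.569e+11 ≈ 15.7
(e) With a = (rₚ + rₐ)/2 = 7.15345e+12 m, T = 2π √(a³/GM) = 2π √((7.15345e+12)³/3.777e+17) s ≈ 1.956e+11 s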